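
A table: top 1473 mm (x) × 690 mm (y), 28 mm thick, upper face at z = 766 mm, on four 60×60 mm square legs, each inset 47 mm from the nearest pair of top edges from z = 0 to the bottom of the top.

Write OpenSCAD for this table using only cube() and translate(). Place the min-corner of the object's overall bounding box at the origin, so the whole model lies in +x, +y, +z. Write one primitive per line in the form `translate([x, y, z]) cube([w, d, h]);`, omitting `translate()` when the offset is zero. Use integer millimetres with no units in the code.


// leg_h = 766 - 28 = 738
translate([0, 0, 738]) cube([1473, 690, 28]);
translate([47, 47, 0]) cube([60, 60, 738]);
translate([1366, 47, 0]) cube([60, 60, 738]);
translate([47, 583, 0]) cube([60, 60, 738]);
translate([1366, 583, 0]) cube([60, 60, 738]);


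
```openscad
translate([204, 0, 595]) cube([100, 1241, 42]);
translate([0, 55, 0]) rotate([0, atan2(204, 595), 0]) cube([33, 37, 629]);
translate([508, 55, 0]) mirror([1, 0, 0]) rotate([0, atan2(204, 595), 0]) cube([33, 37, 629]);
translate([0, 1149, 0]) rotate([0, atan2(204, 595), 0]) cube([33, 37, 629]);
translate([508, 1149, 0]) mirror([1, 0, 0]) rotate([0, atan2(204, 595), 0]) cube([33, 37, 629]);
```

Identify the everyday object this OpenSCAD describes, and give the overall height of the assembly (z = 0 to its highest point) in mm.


A sawhorse. The overall height is 637 mm.

A beam across two mirrored pairs of raked legs — a sawhorse. The beam's underside is at z = 595 (matching the legs' vertical rise in atan2(204, 595)) and the beam is 42 mm tall, so its top is at 595 + 42 = 637 mm. The raked legs top out at the beam's underside, so that is the highest point.


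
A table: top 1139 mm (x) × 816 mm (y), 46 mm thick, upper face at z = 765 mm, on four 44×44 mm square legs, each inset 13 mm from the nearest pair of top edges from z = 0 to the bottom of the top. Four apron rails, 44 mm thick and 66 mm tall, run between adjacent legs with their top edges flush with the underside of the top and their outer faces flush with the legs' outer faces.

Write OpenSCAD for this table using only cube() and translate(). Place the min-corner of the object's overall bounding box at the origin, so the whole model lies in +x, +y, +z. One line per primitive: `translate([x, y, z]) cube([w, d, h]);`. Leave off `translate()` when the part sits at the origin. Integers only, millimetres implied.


translate([0, 0, 719]) cube([1139, 816, 46]);
translate([13, 13, 0]) cube([44, 44, 719]);
translate([1082, 13, 0]) cube([44, 44, 719]);
translate([13, 759, 0]) cube([44, 44, 719]);
translate([1082, 759, 0]) cube([44, 44, 719]);
translate([57, 13, 653]) cube([1025, 44, 66]);
translate([57, 759, 653]) cube([1025, 44, 66]);
translate([13, 57, 653]) cube([44, 702, 66]);
translate([1082, 57, 653]) cube([44, 702, 66]);


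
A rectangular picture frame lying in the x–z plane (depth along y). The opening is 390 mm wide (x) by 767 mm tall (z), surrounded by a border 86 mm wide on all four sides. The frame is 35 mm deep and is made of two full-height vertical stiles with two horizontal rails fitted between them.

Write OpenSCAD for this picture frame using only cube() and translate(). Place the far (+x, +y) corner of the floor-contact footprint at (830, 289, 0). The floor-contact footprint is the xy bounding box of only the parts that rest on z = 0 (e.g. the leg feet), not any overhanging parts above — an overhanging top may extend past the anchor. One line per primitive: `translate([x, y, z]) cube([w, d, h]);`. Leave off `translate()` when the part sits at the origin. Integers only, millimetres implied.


translate([268, 254, 0]) cube([86, 35, 939]);
translate([744, 254, 0]) cube([86, 35, 939]);
translate([354, 254, 0]) cube([390, 35, 86]);
translate([354, 254, 853]) cube([390, 35, 86]);


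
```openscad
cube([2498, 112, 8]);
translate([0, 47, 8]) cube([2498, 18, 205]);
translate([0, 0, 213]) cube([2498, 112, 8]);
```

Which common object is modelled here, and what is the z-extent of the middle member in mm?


An I-beam. The web height is 205 mm.

Two wide flanges with a thin centred web — an I-beam. Overall 221 mm minus two 8 mm flanges gives a web of 221 − 2·8 = 205 mm.


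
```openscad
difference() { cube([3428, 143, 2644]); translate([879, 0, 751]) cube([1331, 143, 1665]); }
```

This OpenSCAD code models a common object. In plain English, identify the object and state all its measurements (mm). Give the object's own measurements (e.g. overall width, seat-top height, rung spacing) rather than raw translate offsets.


A wall 3428 mm long (x), 143 mm thick (y), 2644 mm tall, with a rectangular window opening cut through it. The opening is 1331 mm wide and 1665 mm tall; its sill is at z = 751 mm and its near (−x) edge is 879 mm from the wall's −x end. The opening passes through the full wall thickness.


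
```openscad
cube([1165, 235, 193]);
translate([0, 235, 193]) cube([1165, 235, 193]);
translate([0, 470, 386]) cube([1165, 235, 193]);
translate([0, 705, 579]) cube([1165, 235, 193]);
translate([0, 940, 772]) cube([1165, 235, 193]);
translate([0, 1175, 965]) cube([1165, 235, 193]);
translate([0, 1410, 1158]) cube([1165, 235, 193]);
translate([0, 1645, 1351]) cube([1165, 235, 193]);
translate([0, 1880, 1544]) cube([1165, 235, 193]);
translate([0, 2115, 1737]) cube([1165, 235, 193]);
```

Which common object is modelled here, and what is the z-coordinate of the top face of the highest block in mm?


A staircase. The total rise is 1930 mm.

10 identical blocks, each offset up and back from the previous — a staircase. Each step is 193 mm tall and there are 10 of them, so the total rise is 10 × 193 = 1930 mm.


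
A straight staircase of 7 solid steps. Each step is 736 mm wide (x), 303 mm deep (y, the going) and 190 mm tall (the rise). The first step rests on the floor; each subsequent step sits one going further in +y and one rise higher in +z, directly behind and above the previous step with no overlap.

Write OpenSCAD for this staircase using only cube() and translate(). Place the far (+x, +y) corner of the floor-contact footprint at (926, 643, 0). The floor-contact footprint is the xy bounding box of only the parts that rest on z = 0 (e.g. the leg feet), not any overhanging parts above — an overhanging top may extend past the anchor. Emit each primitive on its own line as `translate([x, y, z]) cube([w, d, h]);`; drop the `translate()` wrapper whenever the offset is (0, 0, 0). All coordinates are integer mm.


translate([190, 340, 0]) cube([736, 303, 190]);
translate([190, 643, 190]) cube([736, 303, 190]);
translate([190, 946, 380]) cube([736, 303, 190]);
translate([190, 1249, 570]) cube([736, 303, 190]);
translate([190, 1552, 760]) cube([736, 303, 190]);
translate([190, 1855, 950]) cube([736, 303, 190]);
translate([190, 2158, 1140]) cube([736, 303, 190]);


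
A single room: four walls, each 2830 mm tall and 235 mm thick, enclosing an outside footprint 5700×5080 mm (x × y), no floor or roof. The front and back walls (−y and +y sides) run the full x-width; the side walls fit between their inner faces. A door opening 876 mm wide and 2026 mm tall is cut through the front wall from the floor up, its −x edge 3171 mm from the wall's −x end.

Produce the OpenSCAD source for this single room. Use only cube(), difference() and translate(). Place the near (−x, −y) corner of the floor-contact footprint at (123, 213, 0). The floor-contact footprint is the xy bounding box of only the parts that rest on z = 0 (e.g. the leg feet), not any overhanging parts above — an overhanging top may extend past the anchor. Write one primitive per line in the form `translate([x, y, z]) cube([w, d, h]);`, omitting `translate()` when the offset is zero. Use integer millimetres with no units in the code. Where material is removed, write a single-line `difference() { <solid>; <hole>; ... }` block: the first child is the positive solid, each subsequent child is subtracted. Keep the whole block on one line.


difference() { translate([123, 213, 0]) cube([5700, 235, 2830]); translate([3294, 213, 0]) cube([876, 235, 2026]); }
translate([123, 5058, 0]) cube([5700, 235, 2830]);
translate([123, 448, 0]) cube([235, 4610, 2830]);
translate([5588, 448, 0]) cube([235, 4610, 2830]);


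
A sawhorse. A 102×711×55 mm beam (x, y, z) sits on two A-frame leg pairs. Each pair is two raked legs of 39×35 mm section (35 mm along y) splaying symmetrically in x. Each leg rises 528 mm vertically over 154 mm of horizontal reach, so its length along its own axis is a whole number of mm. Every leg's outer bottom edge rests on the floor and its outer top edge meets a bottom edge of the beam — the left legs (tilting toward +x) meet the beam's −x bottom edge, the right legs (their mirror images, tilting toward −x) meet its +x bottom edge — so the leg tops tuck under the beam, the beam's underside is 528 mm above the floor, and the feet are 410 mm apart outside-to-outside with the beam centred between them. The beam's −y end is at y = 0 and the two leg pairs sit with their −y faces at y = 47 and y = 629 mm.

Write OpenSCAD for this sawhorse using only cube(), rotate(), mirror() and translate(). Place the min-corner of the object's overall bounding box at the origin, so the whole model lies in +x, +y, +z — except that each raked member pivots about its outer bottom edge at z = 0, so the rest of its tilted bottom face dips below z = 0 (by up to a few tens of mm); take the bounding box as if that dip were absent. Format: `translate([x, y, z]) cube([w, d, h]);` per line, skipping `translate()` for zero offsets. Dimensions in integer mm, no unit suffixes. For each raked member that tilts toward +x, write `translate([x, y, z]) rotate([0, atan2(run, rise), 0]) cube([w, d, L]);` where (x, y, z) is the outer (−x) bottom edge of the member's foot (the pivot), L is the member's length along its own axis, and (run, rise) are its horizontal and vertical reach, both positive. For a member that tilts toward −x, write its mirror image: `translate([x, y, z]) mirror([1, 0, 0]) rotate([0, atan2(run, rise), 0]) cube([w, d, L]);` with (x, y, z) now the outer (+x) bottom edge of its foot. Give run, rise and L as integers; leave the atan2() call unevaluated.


translate([154, 0, 528]) cube([102, 711, 55]);
translate([0, 47, 0]) rotate([0, atan2(154, 528), 0]) cube([39, 35, 550]);
translate([410, 47, 0]) mirror([1, 0, 0]) rotate([0, atan2(154, 528), 0]) cube([39, 35, 550]);
translate([0, 629, 0]) rotate([0, atan2(154, 528), 0]) cube([39, 35, 550]);
translate([410, 629, 0]) mirror([1, 0, 0]) rotate([0, atan2(154, 528), 0]) cube([39, 35, 550]);


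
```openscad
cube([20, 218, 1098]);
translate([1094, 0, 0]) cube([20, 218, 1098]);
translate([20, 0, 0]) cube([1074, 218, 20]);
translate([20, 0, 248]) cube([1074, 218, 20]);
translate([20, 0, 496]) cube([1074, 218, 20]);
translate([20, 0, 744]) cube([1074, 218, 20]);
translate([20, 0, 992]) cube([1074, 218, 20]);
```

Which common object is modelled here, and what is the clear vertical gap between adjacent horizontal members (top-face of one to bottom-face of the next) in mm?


A bookshelf. The clear shelf gap is 228 mm.

Two tall side panels with 5 horizontal boards between them — a bookshelf. The first two shelf undersides are at z = 0 and z = 248; with shelf thickness 20, the clear gap is 248 − 0 − 20 = 228 mm.


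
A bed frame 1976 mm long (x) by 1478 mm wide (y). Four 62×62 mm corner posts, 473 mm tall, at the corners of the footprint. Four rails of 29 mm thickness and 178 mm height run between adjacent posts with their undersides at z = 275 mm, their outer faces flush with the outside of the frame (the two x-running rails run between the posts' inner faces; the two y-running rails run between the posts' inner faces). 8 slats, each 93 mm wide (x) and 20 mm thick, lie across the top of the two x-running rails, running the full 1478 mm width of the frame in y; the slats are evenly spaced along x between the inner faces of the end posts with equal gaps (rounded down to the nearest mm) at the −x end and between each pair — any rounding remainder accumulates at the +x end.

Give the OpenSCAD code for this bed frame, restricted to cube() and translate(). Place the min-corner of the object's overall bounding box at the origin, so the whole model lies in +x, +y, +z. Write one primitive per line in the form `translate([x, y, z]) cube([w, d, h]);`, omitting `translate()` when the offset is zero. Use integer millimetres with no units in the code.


// slat z = rail_z + rail_h = 275 + 178 = 453
// slat gap = ⌊(1852 − 8·93) / 9⌋ = 123
cube([62, 62, 473]);
translate([0, 1416, 0]) cube([62, 62, 473]);
translate([1914, 0, 0]) cube([62, 62, 473]);
translate([1914, 1416, 0]) cube([62, 62, 473]);
translate([62, 0, 275]) cube([1852, 29, 178]);
translate([62, 1449, 275]) cube([1852, 29, 178]);
translate([0, 62, 275]) cube([29, 1354, 178]);
translate([1947, 62, 275]) cube([29, 1354, 178]);
translate([185, 0, 453]) cube([93, 1478, 20]);
translate([401, 0, 453]) cube([93, 1478, 20]);
translate([617, 0, 453]) cube([93, 1478, 20]);
translate([833, 0, 453]) cube([93, 1478, 20]);
translate([1049, 0, 453]) cube([93, 1478, 20]);
translate([1265, 0, 453]) cube([93, 1478, 20]);
translate([1481, 0, 453]) cube([93, 1478, 20]);
translate([1697, 0, 453]) cube([93, 1478, 20]);


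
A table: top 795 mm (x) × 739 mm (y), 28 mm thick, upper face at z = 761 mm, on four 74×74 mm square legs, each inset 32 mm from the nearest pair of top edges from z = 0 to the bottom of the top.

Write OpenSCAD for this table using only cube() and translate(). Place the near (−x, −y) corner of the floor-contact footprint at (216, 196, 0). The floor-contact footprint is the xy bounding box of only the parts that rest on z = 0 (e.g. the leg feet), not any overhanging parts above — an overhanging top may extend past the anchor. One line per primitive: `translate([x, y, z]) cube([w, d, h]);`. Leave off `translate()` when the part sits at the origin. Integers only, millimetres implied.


// leg_h = 761 - 28 = 733
translate([184, 164, 733]) cube([795, 739, 28]);
translate([216, 196, 0]) cube([74, 74, 733]);
translate([873, 196, 0]) cube([74, 74, 733]);
translate([216, 797, 0]) cube([74, 74, 733]);
translate([873, 797, 0]) cube([74, 74, 733]);


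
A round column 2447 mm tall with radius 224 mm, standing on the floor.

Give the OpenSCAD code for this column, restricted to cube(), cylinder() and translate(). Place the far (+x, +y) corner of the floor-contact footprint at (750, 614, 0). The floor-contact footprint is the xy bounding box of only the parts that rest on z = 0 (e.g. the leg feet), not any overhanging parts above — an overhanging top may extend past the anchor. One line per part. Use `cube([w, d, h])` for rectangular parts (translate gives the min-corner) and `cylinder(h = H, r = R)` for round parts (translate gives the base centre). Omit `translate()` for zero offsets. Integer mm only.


translate([526, 390, 0]) cylinder(h = 2447, r = 224);


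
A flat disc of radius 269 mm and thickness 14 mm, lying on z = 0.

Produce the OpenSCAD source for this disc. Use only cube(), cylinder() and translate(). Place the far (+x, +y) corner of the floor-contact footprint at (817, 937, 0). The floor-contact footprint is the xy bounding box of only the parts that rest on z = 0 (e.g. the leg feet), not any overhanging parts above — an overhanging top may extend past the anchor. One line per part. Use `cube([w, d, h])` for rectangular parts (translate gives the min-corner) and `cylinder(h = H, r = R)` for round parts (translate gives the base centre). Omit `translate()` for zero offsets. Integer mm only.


translate([548, 668, 0]) cylinder(h = 14, r = 269);


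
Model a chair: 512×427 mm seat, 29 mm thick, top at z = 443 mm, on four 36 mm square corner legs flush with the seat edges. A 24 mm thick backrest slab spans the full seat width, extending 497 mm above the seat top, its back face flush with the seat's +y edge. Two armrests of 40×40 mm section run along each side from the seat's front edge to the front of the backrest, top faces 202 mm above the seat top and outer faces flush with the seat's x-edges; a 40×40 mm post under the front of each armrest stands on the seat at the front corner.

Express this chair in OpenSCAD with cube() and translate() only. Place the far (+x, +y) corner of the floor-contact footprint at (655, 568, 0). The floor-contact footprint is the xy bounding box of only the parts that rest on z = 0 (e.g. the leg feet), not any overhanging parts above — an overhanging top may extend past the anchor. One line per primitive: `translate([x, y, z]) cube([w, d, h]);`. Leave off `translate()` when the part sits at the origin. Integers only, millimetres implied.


// leg_h = 443 - 29 = 414
// arm post h = 202 - 40 = 162
translate([143, 141, 414]) cube([512, 427, 29]);
translate([143, 141, 0]) cube([36, 36, 414]);
translate([619, 141, 0]) cube([36, 36, 414]);
translate([143, 532, 0]) cube([36, 36, 414]);
translate([619, 532, 0]) cube([36, 36, 414]);
translate([143, 544, 443]) cube([512, 24, 497]);
translate([143, 141, 605]) cube([40, 403, 40]);
translate([615, 141, 605]) cube([40, 403, 40]);
translate([143, 141, 443]) cube([40, 40, 162]);
translate([615, 141, 443]) cube([40, 40, 162]);


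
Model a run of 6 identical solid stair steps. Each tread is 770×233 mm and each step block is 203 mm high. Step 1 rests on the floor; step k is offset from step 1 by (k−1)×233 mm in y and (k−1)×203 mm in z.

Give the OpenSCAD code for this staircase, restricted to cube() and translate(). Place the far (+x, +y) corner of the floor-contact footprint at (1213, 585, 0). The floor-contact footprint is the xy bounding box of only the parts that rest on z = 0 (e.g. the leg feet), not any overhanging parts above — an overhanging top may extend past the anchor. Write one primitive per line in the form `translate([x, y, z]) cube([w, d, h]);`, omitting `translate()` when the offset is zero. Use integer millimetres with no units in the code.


translate([443, 352, 0]) cube([770, 233, 203]);
translate([443, 585, 203]) cube([770, 233, 203]);
translate([443, 818, 406]) cube([770, 233, 203]);
translate([443, 1051, 609]) cube([770, 233, 203]);
translate([443, 1284, 812]) cube([770, 233, 203]);
translate([443, 1517, 1015]) cube([770, 233, 203]);


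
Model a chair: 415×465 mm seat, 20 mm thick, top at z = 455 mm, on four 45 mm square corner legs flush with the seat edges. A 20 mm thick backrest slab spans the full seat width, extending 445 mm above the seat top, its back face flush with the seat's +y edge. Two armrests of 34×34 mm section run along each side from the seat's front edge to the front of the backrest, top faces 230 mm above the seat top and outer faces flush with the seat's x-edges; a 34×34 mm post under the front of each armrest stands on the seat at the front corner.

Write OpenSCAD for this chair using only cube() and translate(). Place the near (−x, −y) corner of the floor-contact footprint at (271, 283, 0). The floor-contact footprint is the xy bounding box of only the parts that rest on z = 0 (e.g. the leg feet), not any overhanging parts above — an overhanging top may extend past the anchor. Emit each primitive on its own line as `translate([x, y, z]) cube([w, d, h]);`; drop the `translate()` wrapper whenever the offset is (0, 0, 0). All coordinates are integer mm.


translate([271, 283, 435]) cube([415, 465, 20]);
translate([271, 283, 0]) cube([45, 45, 435]);
translate([641, 283, 0]) cube([45, 45, 435]);
translate([271, 703, 0]) cube([45, 45, 435]);
translate([641, 703, 0]) cube([45, 45, 435]);
translate([271, 728, 455]) cube([415, 20, 445]);
translate([271, 283, 651]) cube([34, 445, 34]);
translate([652, 283, 651]) cube([34, 445, 34]);
translate([271, 283, 455]) cube([34, 34, 196]);
translate([652, 283, 455]) cube([34, 34, 196]);


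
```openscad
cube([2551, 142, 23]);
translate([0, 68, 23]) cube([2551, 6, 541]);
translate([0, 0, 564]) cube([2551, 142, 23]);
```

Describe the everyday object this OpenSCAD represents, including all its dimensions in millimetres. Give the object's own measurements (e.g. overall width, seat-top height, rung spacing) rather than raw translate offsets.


An I-beam lying along x, 2551 mm long. Overall section height 587 mm. Two flanges 142 mm wide (y) and 23 mm thick, one on the floor and one at the top; a web 6 mm thick runs between them, centred on the flange width.


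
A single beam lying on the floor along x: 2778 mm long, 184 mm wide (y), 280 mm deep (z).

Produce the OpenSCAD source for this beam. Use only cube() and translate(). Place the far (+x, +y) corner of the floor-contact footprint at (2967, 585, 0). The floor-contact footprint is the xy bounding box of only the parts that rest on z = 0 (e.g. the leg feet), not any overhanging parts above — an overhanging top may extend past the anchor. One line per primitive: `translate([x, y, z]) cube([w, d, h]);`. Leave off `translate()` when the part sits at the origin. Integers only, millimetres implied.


translate([189, 401, 0]) cube([2778, 184, 280]);


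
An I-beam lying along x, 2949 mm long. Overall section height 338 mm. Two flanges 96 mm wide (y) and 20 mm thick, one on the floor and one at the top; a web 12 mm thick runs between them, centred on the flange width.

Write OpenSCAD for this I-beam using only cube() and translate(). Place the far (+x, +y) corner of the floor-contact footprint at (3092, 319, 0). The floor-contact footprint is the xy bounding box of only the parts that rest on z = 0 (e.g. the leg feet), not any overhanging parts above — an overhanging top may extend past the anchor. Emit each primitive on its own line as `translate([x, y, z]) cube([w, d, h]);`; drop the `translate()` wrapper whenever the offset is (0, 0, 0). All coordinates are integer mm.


translate([143, 223, 0]) cube([2949, 96, 20]);
translate([143, 265, 20]) cube([2949, 12, 298]);
translate([143, 223, 318]) cube([2949, 96, 20]);


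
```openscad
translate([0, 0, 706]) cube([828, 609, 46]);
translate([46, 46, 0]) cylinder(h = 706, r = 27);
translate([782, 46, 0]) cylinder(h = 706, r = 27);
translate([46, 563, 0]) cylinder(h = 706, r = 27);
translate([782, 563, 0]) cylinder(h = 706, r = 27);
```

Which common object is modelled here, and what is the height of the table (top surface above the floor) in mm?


A table. The table height is 752 mm.

A 828×609×46 slab sits at z = 706 on four Ø54 mm round legs — a table. The top surface is at 706 + 46 = 752 mm.


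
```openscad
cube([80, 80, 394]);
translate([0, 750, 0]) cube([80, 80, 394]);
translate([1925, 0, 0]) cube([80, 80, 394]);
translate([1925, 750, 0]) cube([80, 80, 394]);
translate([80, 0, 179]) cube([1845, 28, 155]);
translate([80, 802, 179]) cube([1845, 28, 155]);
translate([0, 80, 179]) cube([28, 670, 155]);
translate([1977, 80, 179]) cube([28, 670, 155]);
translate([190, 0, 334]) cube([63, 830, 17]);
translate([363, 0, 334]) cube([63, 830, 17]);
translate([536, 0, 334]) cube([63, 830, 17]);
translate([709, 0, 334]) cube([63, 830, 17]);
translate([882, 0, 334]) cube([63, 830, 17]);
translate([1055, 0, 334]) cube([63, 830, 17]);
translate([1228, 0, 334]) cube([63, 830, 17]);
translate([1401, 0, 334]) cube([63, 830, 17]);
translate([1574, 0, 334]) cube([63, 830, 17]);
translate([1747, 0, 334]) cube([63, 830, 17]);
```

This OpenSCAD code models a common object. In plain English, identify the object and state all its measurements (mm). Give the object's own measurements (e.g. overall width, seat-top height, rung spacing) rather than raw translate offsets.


A bed frame 2005 mm long (x) by 830 mm wide (y). Four 80×80 mm corner posts, 394 mm tall, at the corners of the footprint. Four rails of 28 mm thickness and 155 mm height run between adjacent posts with their undersides at z = 179 mm, their outer faces flush with the outside of the frame (the two x-running rails run between the posts' inner faces; the two y-running rails run between the posts' inner faces). 10 slats, each 63 mm wide (x) and 17 mm thick, lie across the top of the two x-running rails, running the full 830 mm width of the frame in y; along x they sit between the end posts with a 110 mm gap after the −x posts and between neighbouring slats, leaving 115 mm before the +x posts.


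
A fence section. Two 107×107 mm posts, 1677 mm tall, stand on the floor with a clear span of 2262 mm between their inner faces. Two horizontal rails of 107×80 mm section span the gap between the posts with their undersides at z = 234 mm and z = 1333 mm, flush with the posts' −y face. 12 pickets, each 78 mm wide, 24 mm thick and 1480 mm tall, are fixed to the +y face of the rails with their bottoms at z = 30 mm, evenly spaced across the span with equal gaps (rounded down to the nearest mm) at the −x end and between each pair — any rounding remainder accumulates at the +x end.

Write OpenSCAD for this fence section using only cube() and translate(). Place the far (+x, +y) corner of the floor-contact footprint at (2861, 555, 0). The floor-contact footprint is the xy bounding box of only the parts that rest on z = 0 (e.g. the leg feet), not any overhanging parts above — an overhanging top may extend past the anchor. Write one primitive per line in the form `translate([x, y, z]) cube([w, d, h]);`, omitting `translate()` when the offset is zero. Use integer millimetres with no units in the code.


translate([385, 448, 0]) cube([107, 107, 1677]);
translate([2754, 448, 0]) cube([107, 107, 1677]);
translate([492, 448, 234]) cube([2262, 107, 80]);
translate([492, 448, 1333]) cube([2262, 107, 80]);
translate([594, 555, 30]) cube([78, 24, 1480]);
translate([774, 555, 30]) cube([78, 24, 1480]);
translate([954, 555, 30]) cube([78, 24, 1480]);
translate([1134, 555, 30]) cube([78, 24, 1480]);
translate([1314, 555, 30]) cube([78, 24, 1480]);
translate([1494, 555, 30]) cube([78, 24, 1480]);
translate([1674, 555, 30]) cube([78, 24, 1480]);
translate([1854, 555, 30]) cube([78, 24, 1480]);
translate([2034, 555, 30]) cube([78, 24, 1480]);
translate([2214, 555, 30]) cube([78, 24, 1480]);
translate([2394, 555, 30]) cube([78, 24, 1480]);
translate([2574, 555, 30]) cube([78, 24, 1480]);


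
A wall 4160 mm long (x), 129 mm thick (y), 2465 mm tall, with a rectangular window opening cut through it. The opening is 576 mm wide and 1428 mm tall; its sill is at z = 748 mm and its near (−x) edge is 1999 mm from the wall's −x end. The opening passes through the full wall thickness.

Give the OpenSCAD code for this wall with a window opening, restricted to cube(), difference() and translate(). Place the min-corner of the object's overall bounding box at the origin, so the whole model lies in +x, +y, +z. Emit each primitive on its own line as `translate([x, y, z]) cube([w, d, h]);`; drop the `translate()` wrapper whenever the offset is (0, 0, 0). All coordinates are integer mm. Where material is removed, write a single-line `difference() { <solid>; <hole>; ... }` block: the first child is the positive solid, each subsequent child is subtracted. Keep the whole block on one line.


difference() { cube([4160, 129, 2465]); translate([1999, 0, 748]) cube([576, 129, 1428]); }


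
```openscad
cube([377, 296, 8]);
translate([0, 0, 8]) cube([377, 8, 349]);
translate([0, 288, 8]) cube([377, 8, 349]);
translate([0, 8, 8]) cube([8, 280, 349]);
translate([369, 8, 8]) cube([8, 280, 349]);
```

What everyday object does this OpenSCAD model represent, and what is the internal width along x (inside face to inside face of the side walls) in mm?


An open box. The internal width is 361 mm.

A 377×296 base slab with four walls standing on it — an open box. The base is 377 mm wide and the walls are 8 mm thick, so the internal width is 377 − 2 × 8 = 361 mm.


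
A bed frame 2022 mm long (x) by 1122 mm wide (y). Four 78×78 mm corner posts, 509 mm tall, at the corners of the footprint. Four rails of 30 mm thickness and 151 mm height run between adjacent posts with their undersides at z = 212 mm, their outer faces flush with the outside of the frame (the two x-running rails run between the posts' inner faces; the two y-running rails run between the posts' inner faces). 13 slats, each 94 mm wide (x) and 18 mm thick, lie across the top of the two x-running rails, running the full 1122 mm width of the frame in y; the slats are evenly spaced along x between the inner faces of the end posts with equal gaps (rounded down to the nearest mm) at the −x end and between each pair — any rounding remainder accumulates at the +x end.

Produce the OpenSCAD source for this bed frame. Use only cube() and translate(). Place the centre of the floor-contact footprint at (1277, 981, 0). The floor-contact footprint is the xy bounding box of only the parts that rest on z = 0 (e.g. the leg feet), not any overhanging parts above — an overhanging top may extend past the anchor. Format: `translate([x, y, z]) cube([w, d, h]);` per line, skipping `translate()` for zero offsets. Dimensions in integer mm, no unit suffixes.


translate([266, 420, 0]) cube([78, 78, 509]);
translate([266, 1464, 0]) cube([78, 78, 509]);
translate([2210, 420, 0]) cube([78, 78, 509]);
translate([2210, 1464, 0]) cube([78, 78, 509]);
translate([344, 420, 212]) cube([1866, 30, 151]);
translate([344, 1512, 212]) cube([1866, 30, 151]);
translate([266, 498, 212]) cube([30, 966, 151]);
translate([2258, 498, 212]) cube([30, 966, 151]);
translate([390, 420, 363]) cube([94, 1122, 18]);
translate([530, 420, 363]) cube([94, 1122, 18]);
translate([670, 420, 363]) cube([94, 1122, 18]);
translate([810, 420, 363]) cube([94, 1122, 18]);
translate([950, 420, 363]) cube([94, 1122, 18]);
translate([1090, 420, 363]) cube([94, 1122, 18]);
translate([1230, 420, 363]) cube([94, 1122, 18]);
translate([1370, 420, 363]) cube([94, 1122, 18]);
translate([1510, 420, 363]) cube([94, 1122, 18]);
translate([1650, 420, 363]) cube([94, 1122, 18]);
translate([1790, 420, 363]) cube([94, 1122, 18]);
translate([1930, 420, 363]) cube([94, 1122, 18]);
translate([2070, 420, 363]) cube([94, 1122, 18]);


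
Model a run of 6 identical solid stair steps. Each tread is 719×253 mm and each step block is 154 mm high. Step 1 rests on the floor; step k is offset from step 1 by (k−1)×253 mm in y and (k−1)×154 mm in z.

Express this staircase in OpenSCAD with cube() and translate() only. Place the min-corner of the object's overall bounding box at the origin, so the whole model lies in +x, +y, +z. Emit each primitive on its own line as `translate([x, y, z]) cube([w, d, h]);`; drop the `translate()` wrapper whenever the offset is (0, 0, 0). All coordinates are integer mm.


cube([719, 253, 154]);
translate([0, 253, 154]) cube([719, 253, 154]);
translate([0, 506, 308]) cube([719, 253, 154]);
translate([0, 759, 462]) cube([719, 253, 154]);
translate([0, 1012, 616]) cube([719, 253, 154]);
translate([0, 1265, 770]) cube([719, 253, 154]);


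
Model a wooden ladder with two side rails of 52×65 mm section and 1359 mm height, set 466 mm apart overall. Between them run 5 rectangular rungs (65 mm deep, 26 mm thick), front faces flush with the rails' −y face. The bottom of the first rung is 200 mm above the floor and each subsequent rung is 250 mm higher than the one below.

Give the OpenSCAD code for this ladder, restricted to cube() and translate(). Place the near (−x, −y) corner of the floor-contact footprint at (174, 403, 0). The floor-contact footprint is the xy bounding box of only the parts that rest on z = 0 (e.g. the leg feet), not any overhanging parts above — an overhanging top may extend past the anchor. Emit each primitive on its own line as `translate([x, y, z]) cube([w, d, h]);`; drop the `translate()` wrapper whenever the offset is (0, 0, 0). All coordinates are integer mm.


// rung span = 466 - 2*52 = 362
// rung[k] z = 200 + k*250
translate([174, 403, 0]) cube([52, 65, 1359]);
translate([588, 403, 0]) cube([52, 65, 1359]);
translate([226, 403, 200]) cube([362, 65, 26]);
translate([226, 403, 450]) cube([362, 65, 26]);
translate([226, 403, 700]) cube([362, 65, 26]);
translate([226, 403, 950]) cube([362, 65, 26]);
translate([226, 403, 1200]) cube([362, 65, 26]);


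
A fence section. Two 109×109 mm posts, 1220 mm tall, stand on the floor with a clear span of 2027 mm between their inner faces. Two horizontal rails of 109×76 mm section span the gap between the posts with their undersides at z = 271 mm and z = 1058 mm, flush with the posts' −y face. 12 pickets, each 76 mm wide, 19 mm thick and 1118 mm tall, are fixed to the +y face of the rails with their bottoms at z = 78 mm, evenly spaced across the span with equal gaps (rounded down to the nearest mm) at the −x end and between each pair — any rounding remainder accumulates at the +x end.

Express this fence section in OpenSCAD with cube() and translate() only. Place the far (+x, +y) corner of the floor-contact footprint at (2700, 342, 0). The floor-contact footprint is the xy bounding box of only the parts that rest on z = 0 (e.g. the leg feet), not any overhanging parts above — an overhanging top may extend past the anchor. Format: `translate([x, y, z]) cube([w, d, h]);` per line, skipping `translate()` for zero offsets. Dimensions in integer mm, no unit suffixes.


translate([455, 233, 0]) cube([109, 109, 1220]);
translate([2591, 233, 0]) cube([109, 109, 1220]);
translate([564, 233, 271]) cube([2027, 109, 76]);
translate([564, 233, 1058]) cube([2027, 109, 76]);
translate([649, 342, 78]) cube([76, 19, 1118]);
translate([810, 342, 78]) cube([76, 19, 1118]);
translate([971, 342, 78]) cube([76, 19, 1118]);
translate([1132, 342, 78]) cube([76, 19, 1118]);
translate([1293, 342, 78]) cube([76, 19, 1118]);
translate([1454, 342, 78]) cube([76, 19, 1118]);
translate([1615, 342, 78]) cube([76, 19, 1118]);
translate([1776, 342, 78]) cube([76, 19, 1118]);
translate([1937, 342, 78]) cube([76, 19, 1118]);
translate([2098, 342, 78]) cube([76, 19, 1118]);
translate([2259, 342, 78]) cube([76, 19, 1118]);
translate([2420, 342, 78]) cube([76, 19, 1118]);


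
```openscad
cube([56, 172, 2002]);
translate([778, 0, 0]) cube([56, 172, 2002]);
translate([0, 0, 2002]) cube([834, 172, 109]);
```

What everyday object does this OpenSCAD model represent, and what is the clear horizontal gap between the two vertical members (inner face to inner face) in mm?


A door frame. The clear opening width is 722 mm.

Two 2002 mm tall posts with a header on top — a door frame. The left jamb is 56 mm wide at x = 0; the right jamb starts at x = 778. The clear opening is 778 − 56 = 722 mm.


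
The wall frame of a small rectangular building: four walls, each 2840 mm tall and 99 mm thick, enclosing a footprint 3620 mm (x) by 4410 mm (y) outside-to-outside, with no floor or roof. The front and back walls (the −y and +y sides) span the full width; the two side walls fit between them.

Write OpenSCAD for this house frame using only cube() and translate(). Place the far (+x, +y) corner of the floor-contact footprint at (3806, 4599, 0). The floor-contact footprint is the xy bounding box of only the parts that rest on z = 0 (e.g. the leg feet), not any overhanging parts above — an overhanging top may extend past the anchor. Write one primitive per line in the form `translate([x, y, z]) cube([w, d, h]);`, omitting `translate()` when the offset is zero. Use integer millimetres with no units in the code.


translate([186, 189, 0]) cube([3620, 99, 2840]);
translate([186, 4500, 0]) cube([3620, 99, 2840]);
translate([186, 288, 0]) cube([99, 4212, 2840]);
translate([3707, 288, 0]) cube([99, 4212, 2840]);


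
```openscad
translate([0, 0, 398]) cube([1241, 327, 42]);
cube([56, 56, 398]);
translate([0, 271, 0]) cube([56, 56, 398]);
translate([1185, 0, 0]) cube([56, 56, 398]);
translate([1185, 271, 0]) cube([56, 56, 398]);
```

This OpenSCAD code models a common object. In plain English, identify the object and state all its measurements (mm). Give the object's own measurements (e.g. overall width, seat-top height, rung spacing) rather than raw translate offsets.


A long wooden bench with a 1241 mm (x) × 327 mm (y) seat, 42 mm thick, its top surface 440 mm above the floor. Four 56 mm square legs at the seat corners, flush with the edges, run from z = 0 to the seat underside.


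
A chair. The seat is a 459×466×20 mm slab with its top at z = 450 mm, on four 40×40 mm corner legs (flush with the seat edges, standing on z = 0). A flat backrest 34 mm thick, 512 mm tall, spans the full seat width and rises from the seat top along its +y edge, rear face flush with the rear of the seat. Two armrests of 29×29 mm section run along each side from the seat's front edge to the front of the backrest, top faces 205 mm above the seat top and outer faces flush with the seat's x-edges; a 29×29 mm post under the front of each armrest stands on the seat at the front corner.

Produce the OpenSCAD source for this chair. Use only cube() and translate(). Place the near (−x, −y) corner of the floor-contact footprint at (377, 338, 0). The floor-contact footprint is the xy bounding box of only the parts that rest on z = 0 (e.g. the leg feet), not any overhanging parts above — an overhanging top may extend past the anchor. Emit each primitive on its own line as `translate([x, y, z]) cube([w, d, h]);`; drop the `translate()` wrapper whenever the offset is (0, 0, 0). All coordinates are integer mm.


translate([377, 338, 430]) cube([459, 466, 20]);
translate([377, 338, 0]) cube([40, 40, 430]);
translate([796, 338, 0]) cube([40, 40, 430]);
translate([377, 764, 0]) cube([40, 40, 430]);
translate([796, 764, 0]) cube([40, 40, 430]);
translate([377, 770, 450]) cube([459, 34, 512]);
translate([377, 338, 626]) cube([29, 432, 29]);
translate([807, 338, 626]) cube([29, 432, 29]);
translate([377, 338, 450]) cube([29, 29, 176]);
translate([807, 338, 450]) cube([29, 29, 176]);


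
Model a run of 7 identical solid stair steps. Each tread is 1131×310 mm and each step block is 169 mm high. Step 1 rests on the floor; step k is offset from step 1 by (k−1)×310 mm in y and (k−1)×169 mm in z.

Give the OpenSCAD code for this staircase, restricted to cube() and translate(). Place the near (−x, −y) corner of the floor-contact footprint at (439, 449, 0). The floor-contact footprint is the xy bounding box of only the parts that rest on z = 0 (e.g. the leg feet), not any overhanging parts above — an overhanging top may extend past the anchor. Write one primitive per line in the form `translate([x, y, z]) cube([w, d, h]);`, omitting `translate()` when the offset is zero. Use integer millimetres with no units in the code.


translate([439, 449, 0]) cube([1131, 310, 169]);
translate([439, 759, 169]) cube([1131, 310, 169]);
translate([439, 1069, 338]) cube([1131, 310, 169]);
translate([439, 1379, 507]) cube([1131, 310, 169]);
translate([439, 1689, 676]) cube([1131, 310, 169]);
translate([439, 1999, 845]) cube([1131, 310, 169]);
translate([439, 2309, 1014]) cube([1131, 310, 169]);


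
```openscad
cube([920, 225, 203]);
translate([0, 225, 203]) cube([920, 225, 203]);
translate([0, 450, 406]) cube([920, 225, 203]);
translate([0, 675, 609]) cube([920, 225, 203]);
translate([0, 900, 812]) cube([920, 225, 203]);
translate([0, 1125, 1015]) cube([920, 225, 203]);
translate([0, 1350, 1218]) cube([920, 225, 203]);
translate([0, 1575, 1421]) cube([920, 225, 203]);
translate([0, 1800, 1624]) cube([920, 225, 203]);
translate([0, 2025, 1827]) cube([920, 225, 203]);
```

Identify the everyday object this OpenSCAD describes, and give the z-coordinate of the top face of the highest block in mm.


A staircase. The total rise is 2030 mm.

10 identical blocks, each offset up and back from the previous — a staircase. Each step is 203 mm tall and there are 10 of them, so the total rise is 10 × 203 = 2030 mm.


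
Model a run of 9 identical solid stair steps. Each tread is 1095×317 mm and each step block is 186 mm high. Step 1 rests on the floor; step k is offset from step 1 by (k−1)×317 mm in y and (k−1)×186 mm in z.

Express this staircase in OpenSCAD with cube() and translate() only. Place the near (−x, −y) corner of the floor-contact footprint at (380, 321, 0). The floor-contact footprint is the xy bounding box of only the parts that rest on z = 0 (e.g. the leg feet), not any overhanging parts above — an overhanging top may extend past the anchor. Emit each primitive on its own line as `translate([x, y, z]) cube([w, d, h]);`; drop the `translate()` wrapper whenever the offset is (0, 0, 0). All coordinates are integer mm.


translate([380, 321, 0]) cube([1095, 317, 186]);
translate([380, 638, 186]) cube([1095, 317, 186]);
translate([380, 955, 372]) cube([1095, 317, 186]);
translate([380, 1272, 558]) cube([1095, 317, 186]);
translate([380, 1589, 744]) cube([1095, 317, 186]);
translate([380, 1906, 930]) cube([1095, 317, 186]);
translate([380, 2223, 1116]) cube([1095, 317, 186]);
translate([380, 2540, 1302]) cube([1095, 317, 186]);
translate([380, 2857, 1488]) cube([1095, 317, 186]);
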